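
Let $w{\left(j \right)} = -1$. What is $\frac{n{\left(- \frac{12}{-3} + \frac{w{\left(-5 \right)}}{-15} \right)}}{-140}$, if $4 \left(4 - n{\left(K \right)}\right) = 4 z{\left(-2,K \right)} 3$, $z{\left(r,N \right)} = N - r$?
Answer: $\frac{71}{700} \approx 0.10143$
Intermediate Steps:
$n{\left(K \right)} = -2 - 3 K$ ($n{\left(K \right)} = 4 - \frac{4 \left(K - -2\right) 3}{4} = 4 - \frac{4 \left(K + 2\right) 3}{4} = 4 - \frac{4 \left(2 + K\right) 3}{4} = 4 - \frac{\left(8 + 4 K\right) 3}{4} = 4 - \frac{24 + 12 K}{4} = 4 - \left(6 + 3 K\right) = -2 - 3 K$)
$\frac{n{\left(- \frac{12}{-3} + \frac{w{\left(-5 \right)}}{-15} \right)}}{-140} = \frac{-2 - 3 \left(- \frac{12}{-3} - \frac{1}{-15}\right)}{-140} = \left(-2 - 3 \left(\left(-12\right) \left(- \frac{1}{3}\right) - - \frac{1}{15}\right)\right) \left(- \frac{1}{140}\right) = \left(-2 - 3 \left(4 + \frac{1}{15}\right)\right) \left(- \frac{1}{140}\right) = \left(-2 - \frac{61}{5}\right) \left(- \frac{1}{140}\right) = \left(- \frac{71}{5}\right) \left(- \frac{1}{140}\right) = \frac{71}{700}$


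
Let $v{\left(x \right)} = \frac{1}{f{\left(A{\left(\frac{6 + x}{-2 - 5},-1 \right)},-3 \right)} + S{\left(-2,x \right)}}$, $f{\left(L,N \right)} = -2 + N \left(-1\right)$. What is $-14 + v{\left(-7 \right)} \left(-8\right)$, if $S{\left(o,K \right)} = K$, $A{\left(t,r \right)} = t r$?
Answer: $- \frac{38}{3} \approx -12.667$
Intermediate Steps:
$A{\left(t,r \right)} = r t$
$f{\left(L,N \right)} = -2 - N$
$v{\left(x \right)} = \frac{1}{1 + x}$ ($v{\left(x \right)} = \frac{1}{\left(-2 - -3\right) + x} = \frac{1}{\left(-2 + 3\right) + x} = \frac{1}{1 + x}$)
$-14 + v{\left(-7 \right)} \left(-8\right) = -14 + \frac{1}{1 - 7} \left(-8\right) = -14 + \frac{1}{-6} \left(-8\right) = -14 - - \frac{4}{3} = -14 + \frac{4}{3} = - \frac{38}{3}$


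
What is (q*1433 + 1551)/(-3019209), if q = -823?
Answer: 1177808/3019209 ≈ 0.39010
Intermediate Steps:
(q*1433 + 1551)/(-3019209) = (-823*1433 + 1551)/(-3019209) = (-1179359 + 1551)*(-1/3019209) = -1177808*(-1/3019209) = 1177808/3019209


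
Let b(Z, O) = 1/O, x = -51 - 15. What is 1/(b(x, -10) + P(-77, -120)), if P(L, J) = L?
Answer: -10/771 ≈ -0.012970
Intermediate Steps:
x = -66
1/(b(x, -10) + P(-77, -120)) = 1/(1/(-10) - 77) = 1/(-1/10 - 77) = 1/(-771/10) = -10/771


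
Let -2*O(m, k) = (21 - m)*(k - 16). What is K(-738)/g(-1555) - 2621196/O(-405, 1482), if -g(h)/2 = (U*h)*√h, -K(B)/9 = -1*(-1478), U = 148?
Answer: 436866/52043 + 6651*I*√1555/357867700 ≈ 8.3943 + 0.00073287*I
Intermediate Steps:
K(B) = -13302 (K(B) = -(-9)*(-1478) = -9*1478 = -13302)
O(m, k) = -(-16 + k)*(21 - m)/2 (O(m, k) = -(21 - m)*(k - 16)/2 = -(21 - m)*(-16 + k)/2 = -(-16 + k)*(21 - m)/2)
g(h) = -296*h^(3/2) (g(h) = -2*148*h*√h = -296*h^(3/2))
K(-738)/g(-1555) - 2621196/O(-405, 1482) = -13302*(-I*√1555/715735400) - 2621196/(168 - 8*(-405) - 21/2*1482 + (½)*1482*(-405)) = -13302*(-I*√1555/715735400) - 2621196/(168 + 3240 - 15561 - 300105) = -13302*(-I*√1555/715735400) - 2621196/(-312258) = -(-6651)*I*√1555/357867700 - 2621196*(-1/312258) = 6651*I*√1555/357867700 + 436866/52043 = 436866/52043 + 6651*I*√1555/357867700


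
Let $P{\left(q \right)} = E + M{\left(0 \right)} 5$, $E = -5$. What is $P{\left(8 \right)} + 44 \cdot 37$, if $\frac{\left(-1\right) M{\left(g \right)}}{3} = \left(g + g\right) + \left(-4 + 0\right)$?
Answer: $1683$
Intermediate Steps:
$M{\left(g \right)} = 12 - 6 g$ ($M{\left(g \right)} = - 3 \left(\left(g + g\right) + \left(-4 + 0\right)\right) = - 3 \left(2 g - 4\right) = - 3 \left(-4 + 2 g\right) = 12 - 6 g$)
$P{\left(q \right)} = 55$ ($P{\left(q \right)} = -5 + \left(12 - 0\right) 5 = -5 + \left(12 + 0\right) 5 = -5 + 12 \cdot 5 = -5 + 60 = 55$)
$P{\left(8 \right)} + 44 \cdot 37 = 55 + 44 \cdot 37 = 55 + 1628 = 1683$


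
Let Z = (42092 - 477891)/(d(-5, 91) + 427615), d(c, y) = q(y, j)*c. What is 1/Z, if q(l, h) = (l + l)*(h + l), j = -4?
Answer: -348445/435799 ≈ -0.79955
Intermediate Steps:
q(l, h) = 2*l*(h + l) (q(l, h) = (2*l)*(h + l) = 2*l*(h + l))
d(c, y) = 2*c*y*(-4 + y) (d(c, y) = (2*y*(-4 + y))*c = 2*c*y*(-4 + y))
Z = -435799/348445 (Z = (42092 - 477891)/(2*(-5)*91*(-4 + 91) + 427615) = -435799/(2*(-5)*91*87 + 427615) = -435799/(-79170 + 427615) = -435799/348445 ≈ -1.2507)
1/Z = 1/(-435799/348445) = -348445/435799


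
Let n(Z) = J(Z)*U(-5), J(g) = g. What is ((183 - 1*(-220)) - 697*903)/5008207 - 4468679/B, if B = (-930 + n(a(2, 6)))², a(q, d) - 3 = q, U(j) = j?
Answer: -22953722229253/4567609989175 ≈ -5.0253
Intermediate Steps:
a(q, d) = 3 + q
n(Z) = -5*Z (n(Z) = Z*(-5) = -5*Z)
B = 912025 (B = (-930 - 5*(3 + 2))² = (-930 - 5*5)² = (-930 - 25)² = (-955)² = 912025)
((183 - 1*(-220)) - 697*903)/5008207 - 4468679/B = ((183 - 1*(-220)) - 697*903)/5008207 - 4468679/912025 = ((183 + 220) - 629391)*(1/5008207) - 4468679*1/912025 = (403 - 629391)*(1/5008207) - 4468679/912025 = -628988*1/5008207 - 4468679/912025 = -628988/5008207 - 4468679/912025 = -22953722229253/4567609989175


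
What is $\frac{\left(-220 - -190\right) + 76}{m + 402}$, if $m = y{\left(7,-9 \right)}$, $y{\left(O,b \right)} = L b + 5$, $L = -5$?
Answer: $\frac{23}{226} \approx 0.10177$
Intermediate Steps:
$y{\left(O,b \right)} = 5 - 5 b$ ($y{\left(O,b \right)} = - 5 b + 5 = 5 - 5 b$)
$m = 50$ ($m = 5 - -45 = 5 + 45 = 50$)
$\frac{\left(-220 - -190\right) + 76}{m + 402} = \frac{\left(-220 - -190\right) + 76}{50 + 402} = \frac{\left(-220 + 190\right) + 76}{452} = \left(-30 + 76\right) \frac{1}{452} = 46 \cdot \frac{1}{452} = \frac{23}{226}$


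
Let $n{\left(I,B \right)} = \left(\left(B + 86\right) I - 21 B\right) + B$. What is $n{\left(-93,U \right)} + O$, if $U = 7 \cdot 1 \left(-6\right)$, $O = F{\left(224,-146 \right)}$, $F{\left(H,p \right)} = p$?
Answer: $-3398$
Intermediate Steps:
$O = -146$
$U = -42$ ($U = 7 \left(-6\right) = -42$)
$n{\left(I,B \right)} = - 20 B + I \left(86 + B\right)$ ($n{\left(I,B \right)} = \left(\left(86 + B\right) I - 21 B\right) + B = \left(I \left(86 + B\right) - 21 B\right) + B = \left(- 21 B + I \left(86 + B\right)\right) + B = - 20 B + I \left(86 + B\right)$)
$n{\left(-93,U \right)} + O = \left(\left(-20\right) \left(-42\right) + 86 \left(-93\right) - -3906\right) - 146 = \left(840 - 7998 + 3906\right) - 146 = -3252 - 146 = -3398$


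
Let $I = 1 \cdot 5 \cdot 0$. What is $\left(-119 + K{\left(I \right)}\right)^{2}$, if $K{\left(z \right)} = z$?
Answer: $14161$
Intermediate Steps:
$I = 0$ ($I = 5 \cdot 0 = 0$)
$\left(-119 + K{\left(I \right)}\right)^{2} = \left(-119 + 0\right)^{2} = \left(-119\right)^{2} = 14161$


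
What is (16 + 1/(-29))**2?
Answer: 214369/841 ≈ 254.90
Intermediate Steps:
(16 + 1/(-29))**2 = (16 - 1/29)**2 = (463/29)**2 = 214369/841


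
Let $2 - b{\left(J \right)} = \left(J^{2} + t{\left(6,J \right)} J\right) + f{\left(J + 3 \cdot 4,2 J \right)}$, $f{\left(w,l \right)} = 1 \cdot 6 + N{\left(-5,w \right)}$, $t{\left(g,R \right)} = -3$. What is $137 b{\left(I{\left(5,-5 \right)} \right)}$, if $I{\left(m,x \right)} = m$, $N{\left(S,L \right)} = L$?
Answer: $-4247$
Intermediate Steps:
$f{\left(w,l \right)} = 6 + w$ ($f{\left(w,l \right)} = 1 \cdot 6 + w = 6 + w$)
$b{\left(J \right)} = -16 - J^{2} + 2 J$ ($b{\left(J \right)} = 2 - \left(\left(J^{2} - 3 J\right) + \left(6 + \left(J + 3 \cdot 4\right)\right)\right) = 2 - \left(\left(J^{2} - 3 J\right) + \left(6 + \left(J + 12\right)\right)\right) = 2 - \left(\left(J^{2} - 3 J\right) + \left(6 + \left(12 + J\right)\right)\right) = 2 - \left(\left(J^{2} - 3 J\right) + \left(18 + J\right)\right) = 2 - \left(18 + J^{2} - 2 J\right) = -16 - J^{2} + 2 J$)
$137 b{\left(I{\left(5,-5 \right)} \right)} = 137 \left(-16 - 5^{2} + 2 \cdot 5\right) = 137 \left(-16 - 25 + 10\right) = 137 \left(-31\right) = -4247$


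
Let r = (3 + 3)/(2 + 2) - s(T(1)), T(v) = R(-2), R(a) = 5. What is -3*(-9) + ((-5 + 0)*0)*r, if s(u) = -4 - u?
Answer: 27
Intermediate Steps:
T(v) = 5
r = 21/2 (r = (3 + 3)/(2 + 2) - (-4 - 1*5) = 6/4 - (-4 - 5) = 6*(1/4) - 1*(-9) = 3/2 + 9 = 21/2 ≈ 10.500)
-3*(-9) + ((-5 + 0)*0)*r = -3*(-9) + ((-5 + 0)*0)*(21/2) = 27 - 5*0*(21/2) = 27 + 0*(21/2) = 27 + 0 = 27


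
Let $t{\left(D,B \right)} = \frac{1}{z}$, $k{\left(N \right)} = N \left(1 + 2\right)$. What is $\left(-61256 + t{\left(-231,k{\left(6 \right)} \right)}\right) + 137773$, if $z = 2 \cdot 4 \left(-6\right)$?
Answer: $\frac{3672815}{48} \approx 76517.0$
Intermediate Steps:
$k{\left(N \right)} = 3 N$ ($k{\left(N \right)} = N 3 = 3 N$)
$z = -48$ ($z = 8 \left(-6\right) = -48$)
$t{\left(D,B \right)} = - \frac{1}{48}$ ($t{\left(D,B \right)} = \frac{1}{-48} = - \frac{1}{48}$)
$\left(-61256 + t{\left(-231,k{\left(6 \right)} \right)}\right) + 137773 = \left(-61256 - \frac{1}{48}\right) + 137773 = - \frac{2940289}{48} + 137773 = \frac{3672815}{48}$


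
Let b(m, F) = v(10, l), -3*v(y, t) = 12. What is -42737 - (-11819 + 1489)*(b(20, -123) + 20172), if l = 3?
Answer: 208292703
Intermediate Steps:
v(y, t) = -4 (v(y, t) = -⅓*12 = -4)
b(m, F) = -4
-42737 - (-11819 + 1489)*(b(20, -123) + 20172) = -42737 - (-11819 + 1489)*(-4 + 20172) = -42737 - (-10330)*20168 = -42737 - 1*(-208335440) = -42737 + 208335440 = 208292703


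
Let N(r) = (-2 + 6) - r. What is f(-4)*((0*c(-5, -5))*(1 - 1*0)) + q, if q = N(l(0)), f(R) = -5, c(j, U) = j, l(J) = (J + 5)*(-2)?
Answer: 14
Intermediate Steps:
l(J) = -10 - 2*J (l(J) = (5 + J)*(-2) = -10 - 2*J)
N(r) = 4 - r
q = 14 (q = 4 - (-10 - 2*0) = 4 - (-10 + 0) = 4 - 1*(-10) = 4 + 10 = 14)
f(-4)*((0*c(-5, -5))*(1 - 1*0)) + q = -5*0*(-5)*(1 - 1*0) + 14 = -0*(1 + 0) + 14 = -0 + 14 = -5*0 + 14 = 0 + 14 = 14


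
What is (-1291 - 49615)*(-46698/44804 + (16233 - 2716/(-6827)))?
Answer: -63188379867662923/76469227 ≈ -8.2632e+8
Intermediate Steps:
(-1291 - 49615)*(-46698/44804 + (16233 - 2716/(-6827))) = -50906*(-46698*1/44804 + (16233 - 2716*(-1)/6827)) = -50906*(-23349/22402 + (16233 - 1*(-2716/6827))) = -50906*(-23349/22402 + (16233 + 2716/6827)) = -50906*(-23349/22402 + 110825407/6827) = -50906*2482551363991/152938454 = -63188379867662923/76469227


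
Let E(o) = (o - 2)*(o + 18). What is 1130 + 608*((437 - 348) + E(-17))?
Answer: 43690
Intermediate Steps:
E(o) = (-2 + o)*(18 + o)
1130 + 608*((437 - 348) + E(-17)) = 1130 + 608*((437 - 348) + (-36 + (-17)**2 + 16*(-17))) = 1130 + 608*(89 + (-36 + 289 - 272)) = 1130 + 608*(89 - 19) = 1130 + 608*70 = 1130 + 42560 = 43690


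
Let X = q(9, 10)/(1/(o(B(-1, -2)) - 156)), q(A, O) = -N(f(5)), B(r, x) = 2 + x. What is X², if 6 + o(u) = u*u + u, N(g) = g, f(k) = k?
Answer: 656100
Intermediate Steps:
q(A, O) = -5 (q(A, O) = -1*5 = -5)
o(u) = -6 + u + u² (o(u) = -6 + (u*u + u) = -6 + (u² + u) = -6 + (u + u²) = -6 + u + u²)
X = 810 (X = -(-810 + 5*(2 - 2)² + 5*(2 - 2)) = -(-810 + 0) = -5/(1/((-6 + 0 + 0) - 156)) = -5/(1/(-6 - 156)) = -5/(1/(-162)) = -5/(-1/162) = -5*(-162) = 810)
X² = 810² = 656100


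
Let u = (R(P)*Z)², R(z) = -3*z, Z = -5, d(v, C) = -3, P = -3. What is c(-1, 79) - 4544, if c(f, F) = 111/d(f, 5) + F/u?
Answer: -9276446/2025 ≈ -4581.0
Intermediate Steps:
u = 2025 (u = (-3*(-3)*(-5))² = (9*(-5))² = (-45)² = 2025)
c(f, F) = -37 + F/2025 (c(f, F) = 111/(-3) + F/2025 = 111*(-⅓) + F*(1/2025) = -37 + F/2025)
c(-1, 79) - 4544 = (-37 + (1/2025)*79) - 4544 = (-37 + 79/2025) - 4544 = -74846/2025 - 4544 = -9276446/2025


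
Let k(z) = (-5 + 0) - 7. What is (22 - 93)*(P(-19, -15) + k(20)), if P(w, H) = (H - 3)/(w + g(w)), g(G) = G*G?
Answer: 16259/19 ≈ 855.74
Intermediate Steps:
g(G) = G**2
k(z) = -12 (k(z) = -5 - 7 = -12)
P(w, H) = (-3 + H)/(w + w**2) (P(w, H) = (H - 3)/(w + w**2) = (-3 + H)/(w + w**2))
(22 - 93)*(P(-19, -15) + k(20)) = (22 - 93)*((-3 - 15)/((-19)*(1 - 19)) - 12) = -71*(-1/19*(-18)/(-18) - 12) = -71*(-1/19*(-1/18)*(-18) - 12) = -71*(-1/19 - 12) = -71*(-229/19) = 16259/19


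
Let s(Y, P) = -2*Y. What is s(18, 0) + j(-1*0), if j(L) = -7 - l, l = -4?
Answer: -39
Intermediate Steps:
j(L) = -3 (j(L) = -7 - 1*(-4) = -7 + 4 = -3)
s(18, 0) + j(-1*0) = -2*18 - 3 = -36 - 3 = -39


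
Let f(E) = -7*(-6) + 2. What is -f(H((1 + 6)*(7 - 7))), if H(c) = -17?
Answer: -44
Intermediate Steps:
f(E) = 44 (f(E) = 42 + 2 = 44)
-f(H((1 + 6)*(7 - 7))) = -1*44 = -44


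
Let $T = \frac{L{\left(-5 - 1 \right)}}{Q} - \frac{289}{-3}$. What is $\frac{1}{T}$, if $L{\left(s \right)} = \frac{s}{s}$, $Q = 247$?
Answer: $\frac{741}{71386} \approx 0.01038$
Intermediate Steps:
$L{\left(s \right)} = 1$
$T = \frac{71386}{741}$ ($T = 1 \cdot \frac{1}{247} - \frac{289}{-3} = 1 \cdot \frac{1}{247} - - \frac{289}{3} = \frac{1}{247} + \frac{289}{3} = \frac{71386}{741} \approx 96.337$)
$\frac{1}{T} = \frac{1}{\frac{71386}{741}} = \frac{741}{71386}$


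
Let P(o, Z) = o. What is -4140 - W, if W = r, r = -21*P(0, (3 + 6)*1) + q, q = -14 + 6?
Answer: -4132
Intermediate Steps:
q = -8
r = -8 (r = -21*0 - 8 = 0 - 8 = -8)
W = -8
-4140 - W = -4140 - 1*(-8) = -4140 + 8 = -4132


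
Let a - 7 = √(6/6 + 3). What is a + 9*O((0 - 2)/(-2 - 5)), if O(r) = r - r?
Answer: 9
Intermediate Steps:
O(r) = 0
a = 9 (a = 7 + √(6/6 + 3) = 7 + √(6*(⅙) + 3) = 7 + √(1 + 3) = 7 + √4 = 7 + 2 = 9)
a + 9*O((0 - 2)/(-2 - 5)) = 9 + 9*0 = 9 + 0 = 9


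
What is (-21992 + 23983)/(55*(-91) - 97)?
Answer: -1991/5102 ≈ -0.39024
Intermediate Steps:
(-21992 + 23983)/(55*(-91) - 97) = 1991/(-5005 - 97) = 1991/(-5102) = 1991*(-1/5102) = -1991/5102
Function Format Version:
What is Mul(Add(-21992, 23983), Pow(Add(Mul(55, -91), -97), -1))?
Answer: Rational(-1991, 5102) ≈ -0.39024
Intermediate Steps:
Mul(Add(-21992, 23983), Pow(Add(Mul(55, -91), -97), -1)) = Mul(1991, Pow(Add(-5005, -97), -1)) = Mul(1991, Pow(-5102, -1)) = Mul(1991, Rational(-1, 5102)) = Rational(-1991, 5102)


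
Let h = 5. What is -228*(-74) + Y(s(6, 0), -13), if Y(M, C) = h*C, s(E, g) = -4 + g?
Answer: 16807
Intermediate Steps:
Y(M, C) = 5*C
-228*(-74) + Y(s(6, 0), -13) = -228*(-74) + 5*(-13) = 16872 - 65 = 16807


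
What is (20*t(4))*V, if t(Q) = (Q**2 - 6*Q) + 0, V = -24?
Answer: 3840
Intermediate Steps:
t(Q) = Q**2 - 6*Q
(20*t(4))*V = (20*(4*(-6 + 4)))*(-24) = (20*(4*(-2)))*(-24) = (20*(-8))*(-24) = -160*(-24) = 3840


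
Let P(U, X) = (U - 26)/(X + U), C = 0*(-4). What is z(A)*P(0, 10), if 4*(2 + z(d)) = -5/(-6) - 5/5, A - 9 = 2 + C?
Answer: 637/120 ≈ 5.3083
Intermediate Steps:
C = 0
P(U, X) = (-26 + U)/(U + X)
A = 11 (A = 9 + (2 + 0) = 9 + 2 = 11)
z(d) = -49/24 (z(d) = -2 + (-5/(-6) - 5/5)/4 = -2 + (-5*(-⅙) - 5*⅕)/4 = -2 + (⅚ - 1)/4 = -2 + (¼)*(-⅙) = -2 - 1/24 = -49/24)
z(A)*P(0, 10) = -49*(-26 + 0)/(24*(0 + 10)) = -49*(-26)/(24*10) = -49*(-26)/240 = -49/24*(-13/5) = 637/120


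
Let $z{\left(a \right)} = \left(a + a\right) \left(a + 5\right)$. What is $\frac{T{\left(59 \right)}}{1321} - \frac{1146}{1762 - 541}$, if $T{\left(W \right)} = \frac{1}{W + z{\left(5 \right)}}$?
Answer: $- \frac{80234491}{85485873} \approx -0.93857$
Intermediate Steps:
$z{\left(a \right)} = 2 a \left(5 + a\right)$
$T{\left(W \right)} = \frac{1}{100 + W}$ ($T{\left(W \right)} = \frac{1}{W + 2 \cdot 5 \left(5 + 5\right)} = \frac{1}{W + 2 \cdot 5 \cdot 10} = \frac{1}{W + 100} = \frac{1}{100 + W}$)
$\frac{T{\left(59 \right)}}{1321} - \frac{1146}{1762 - 541} = \frac{1}{\left(100 + 59\right) 1321} - \frac{1146}{1762 - 541} = \frac{1}{159} \cdot \frac{1}{1321} - \frac{1146}{1762 - 541} = \frac{1}{159} \cdot \frac{1}{1321} - \frac{1146}{1221} = \frac{1}{210039} - \frac{382}{407} = - \frac{80234491}{85485873}$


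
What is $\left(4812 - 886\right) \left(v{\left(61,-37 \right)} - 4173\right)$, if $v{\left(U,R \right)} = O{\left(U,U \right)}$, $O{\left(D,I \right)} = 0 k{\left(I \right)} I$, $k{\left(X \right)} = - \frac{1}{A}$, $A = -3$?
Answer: $-16383198$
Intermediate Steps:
$k{\left(X \right)} = \frac{1}{3}$ ($k{\left(X \right)} = - \frac{1}{-3} = \left(-1\right) \left(- \frac{1}{3}\right) = \frac{1}{3}$)
$O{\left(D,I \right)} = 0$ ($O{\left(D,I \right)} = 0 \cdot \frac{1}{3} I = 0 I = 0$)
$v{\left(U,R \right)} = 0$
$\left(4812 - 886\right) \left(v{\left(61,-37 \right)} - 4173\right) = \left(4812 - 886\right) \left(0 - 4173\right) = 3926 \left(-4173\right) = -16383198$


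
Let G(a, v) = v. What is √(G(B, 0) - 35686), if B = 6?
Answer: I*√35686 ≈ 188.91*I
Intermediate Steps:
√(G(B, 0) - 35686) = √(0 - 35686) = √(-35686) = I*√35686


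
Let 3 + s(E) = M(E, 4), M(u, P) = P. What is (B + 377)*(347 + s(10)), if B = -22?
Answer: 123540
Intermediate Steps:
s(E) = 1 (s(E) = -3 + 4 = 1)
(B + 377)*(347 + s(10)) = (-22 + 377)*(347 + 1) = 355*348 = 123540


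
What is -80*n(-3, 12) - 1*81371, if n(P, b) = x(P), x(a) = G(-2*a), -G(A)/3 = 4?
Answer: -80411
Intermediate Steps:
G(A) = -12 (G(A) = -3*4 = -12)
x(a) = -12
n(P, b) = -12
-80*n(-3, 12) - 1*81371 = -80*(-12) - 1*81371 = 960 - 81371 = -80411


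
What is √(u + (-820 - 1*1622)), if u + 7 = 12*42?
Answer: I*√1945 ≈ 44.102*I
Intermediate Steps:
u = 497 (u = -7 + 12*42 = -7 + 504 = 497)
√(u + (-820 - 1*1622)) = √(497 + (-820 - 1*1622)) = √(497 + (-820 - 1622)) = √(497 - 2442) = √(-1945) = I*√1945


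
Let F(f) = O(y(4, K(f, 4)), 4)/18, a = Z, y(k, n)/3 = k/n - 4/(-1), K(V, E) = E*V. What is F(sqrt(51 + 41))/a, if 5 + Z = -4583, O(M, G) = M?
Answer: -1/6882 - sqrt(23)/1266288 ≈ -0.00014909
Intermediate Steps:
y(k, n) = 12 + 3*k/n (y(k, n) = 3*(k/n - 4/(-1)) = 3*(k/n - 4*(-1)) = 3*(k/n + 4) = 3*(4 + k/n) = 12 + 3*k/n)
Z = -4588 (Z = -5 - 4583 = -4588)
a = -4588
F(f) = 2/3 + 1/(6*f) (F(f) = (12 + 3*4/(4*f))/18 = (12 + 3*4*(1/(4*f)))*(1/18) = (12 + 3/f)*(1/18) = 2/3 + 1/(6*f))
F(sqrt(51 + 41))/a = ((1 + 4*sqrt(51 + 41))/(6*(sqrt(51 + 41))))/(-4588) = ((1 + 4*sqrt(92))/(6*(sqrt(92))))*(-1/4588) = ((1 + 4*(2*sqrt(23)))/(6*((2*sqrt(23)))))*(-1/4588) = ((sqrt(23)/46)*(1 + 8*sqrt(23))/6)*(-1/4588) = (sqrt(23)*(1 + 8*sqrt(23))/276)*(-1/4588) = -sqrt(23)*(1 + 8*sqrt(23))/1266288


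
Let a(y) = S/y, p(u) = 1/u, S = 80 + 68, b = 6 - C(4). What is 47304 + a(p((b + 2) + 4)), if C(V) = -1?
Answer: 49228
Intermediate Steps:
b = 7 (b = 6 - 1*(-1) = 6 + 1 = 7)
S = 148
p(u) = 1/u
a(y) = 148/y
47304 + a(p((b + 2) + 4)) = 47304 + 148/(1/((7 + 2) + 4)) = 47304 + 148/(1/(9 + 4)) = 47304 + 148/(1/13) = 47304 + 148*13 = 47304 + 1924 = 49228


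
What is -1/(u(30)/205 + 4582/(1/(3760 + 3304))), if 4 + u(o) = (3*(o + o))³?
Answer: -205/6641117836 ≈ -3.0868e-8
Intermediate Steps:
u(o) = -4 + 216*o³ (u(o) = -4 + (3*(o + o))³ = -4 + (3*(2*o))³ = -4 + (6*o)³ = -4 + 216*o³)
-1/(u(30)/205 + 4582/(1/(3760 + 3304))) = -1/((-4 + 216*30³)/205 + 4582/(1/(3760 + 3304))) = -1/((-4 + 216*27000)*(1/205) + 4582/(1/7064)) = -1/((-4 + 5832000)*(1/205) + 4582/(1/7064)) = -1/(5831996*(1/205) + 4582*7064) = -1/(5831996/205 + 32367248) = -1/6641117836/205 = -1*205/6641117836 = -205/6641117836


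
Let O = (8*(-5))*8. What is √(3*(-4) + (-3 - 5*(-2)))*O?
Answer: -320*I*√5 ≈ -715.54*I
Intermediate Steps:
O = -320 (O = -40*8 = -320)
√(3*(-4) + (-3 - 5*(-2)))*O = √(3*(-4) + (-3 - 5*(-2)))*(-320) = √(-12 + (-3 + 10))*(-320) = √(-12 + 7)*(-320) = √(-5)*(-320) = (I*√5)*(-320) = -320*I*√5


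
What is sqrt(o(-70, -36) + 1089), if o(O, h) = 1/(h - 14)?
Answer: sqrt(108898)/10 ≈ 33.000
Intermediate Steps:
o(O, h) = 1/(-14 + h)
sqrt(o(-70, -36) + 1089) = sqrt(1/(-14 - 36) + 1089) = sqrt(1/(-50) + 1089) = sqrt(-1/50 + 1089) = sqrt(54449/50) = sqrt(108898)/10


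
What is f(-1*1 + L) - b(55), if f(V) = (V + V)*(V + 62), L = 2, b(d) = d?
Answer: 71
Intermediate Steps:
f(V) = 2*V*(62 + V) (f(V) = (2*V)*(62 + V) = 2*V*(62 + V))
f(-1*1 + L) - b(55) = 2*(-1*1 + 2)*(62 + (-1*1 + 2)) - 1*55 = 2*(-1 + 2)*(62 + (-1 + 2)) - 55 = 2*1*(62 + 1) - 55 = 2*1*63 - 55 = 126 - 55 = 71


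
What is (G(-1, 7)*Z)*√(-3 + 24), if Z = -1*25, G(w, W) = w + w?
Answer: 50*√21 ≈ 229.13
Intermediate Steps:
G(w, W) = 2*w
Z = -25
(G(-1, 7)*Z)*√(-3 + 24) = ((2*(-1))*(-25))*√(-3 + 24) = (-2*(-25))*√21 = 50*√21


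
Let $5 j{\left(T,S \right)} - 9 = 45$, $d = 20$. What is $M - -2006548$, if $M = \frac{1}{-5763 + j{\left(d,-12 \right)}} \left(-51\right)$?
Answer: $\frac{19236775761}{9587} \approx 2.0065 \cdot 10^{6}$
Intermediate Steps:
$j{\left(T,S \right)} = \frac{54}{5}$ ($j{\left(T,S \right)} = \frac{9}{5} + \frac{1}{5} \cdot 45 = \frac{9}{5} + 9 = \frac{54}{5}$)
$M = \frac{85}{9587}$ ($M = \frac{1}{-5763 + \frac{54}{5}} \left(-51\right) = \frac{1}{- \frac{28761}{5}} \left(-51\right) = \left(- \frac{5}{28761}\right) \left(-51\right) = \frac{85}{9587} \approx 0.0088662$)
$M - -2006548 = \frac{85}{9587} - -2006548 = \frac{85}{9587} + 2006548 = \frac{19236775761}{9587}$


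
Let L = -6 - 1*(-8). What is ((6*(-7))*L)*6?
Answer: -504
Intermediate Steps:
L = 2 (L = -6 + 8 = 2)
((6*(-7))*L)*6 = ((6*(-7))*2)*6 = -42*2*6 = -84*6 = -504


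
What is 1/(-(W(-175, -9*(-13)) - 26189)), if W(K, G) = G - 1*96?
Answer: 1/26168 ≈ 3.8215e-5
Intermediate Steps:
W(K, G) = -96 + G (W(K, G) = G - 96 = -96 + G)
1/(-(W(-175, -9*(-13)) - 26189)) = 1/(-((-96 - 9*(-13)) - 26189)) = 1/(-((-96 + 117) - 26189)) = 1/(-(21 - 26189)) = 1/(-1*(-26168)) = 1/26168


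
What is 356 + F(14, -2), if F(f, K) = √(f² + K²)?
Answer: 356 + 10*√2 ≈ 370.14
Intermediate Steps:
F(f, K) = √(K² + f²)
356 + F(14, -2) = 356 + √((-2)² + 14²) = 356 + √(4 + 196) = 356 + √200 = 356 + 10*√2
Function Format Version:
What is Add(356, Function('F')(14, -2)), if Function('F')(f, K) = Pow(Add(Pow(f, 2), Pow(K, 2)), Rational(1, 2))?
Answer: Add(356, Mul(10, Pow(2, Rational(1, 2)))) ≈ 370.14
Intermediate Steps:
Function('F')(f, K) = Pow(Add(Pow(K, 2), Pow(f, 2)), Rational(1, 2))
Add(356, Function('F')(14, -2)) = Add(356, Pow(Add(Pow(-2, 2), Pow(14, 2)), Rational(1, 2))) = Add(356, Pow(Add(4, 196), Rational(1, 2))) = Add(356, Pow(200, Rational(1, 2))) = Add(356, Mul(10, Pow(2, Rational(1, 2))))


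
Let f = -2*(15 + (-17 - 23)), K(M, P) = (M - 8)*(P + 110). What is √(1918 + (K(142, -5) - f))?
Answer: √15938 ≈ 126.25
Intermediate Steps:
K(M, P) = (-8 + M)*(110 + P)
f = 50 (f = -2*(15 - 40) = -2*(-25) = 50)
√(1918 + (K(142, -5) - f)) = √(1918 + ((-880 - 8*(-5) + 110*142 + 142*(-5)) - 1*50)) = √(1918 + ((-880 + 40 + 15620 - 710) - 50)) = √(1918 + (14070 - 50)) = √(1918 + 14020) = √15938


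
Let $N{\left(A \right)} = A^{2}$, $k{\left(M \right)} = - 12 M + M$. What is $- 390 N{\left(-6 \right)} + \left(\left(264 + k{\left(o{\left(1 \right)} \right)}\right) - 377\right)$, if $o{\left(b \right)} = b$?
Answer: $-14164$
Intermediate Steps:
$k{\left(M \right)} = - 11 M$
$- 390 N{\left(-6 \right)} + \left(\left(264 + k{\left(o{\left(1 \right)} \right)}\right) - 377\right) = - 390 \left(-6\right)^{2} + \left(\left(264 - 11\right) - 377\right) = \left(-390\right) 36 + \left(\left(264 - 11\right) - 377\right) = -14040 + \left(253 - 377\right) = -14040 - 124 = -14164$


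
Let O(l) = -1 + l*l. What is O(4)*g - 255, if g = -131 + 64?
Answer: -1260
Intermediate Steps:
g = -67
O(l) = -1 + l²
O(4)*g - 255 = (-1 + 4²)*(-67) - 255 = (-1 + 16)*(-67) - 255 = 15*(-67) - 255 = -1005 - 255 = -1260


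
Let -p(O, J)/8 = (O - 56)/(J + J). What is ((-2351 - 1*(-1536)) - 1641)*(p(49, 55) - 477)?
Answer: 64364392/55 ≈ 1.1703e+6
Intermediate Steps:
p(O, J) = -4*(-56 + O)/J (p(O, J) = -8*(O - 56)/(J + J) = -8*(-56 + O)/(2*J) = -8*(-56 + O)*1/(2*J) = -4*(-56 + O)/J)
((-2351 - 1*(-1536)) - 1641)*(p(49, 55) - 477) = ((-2351 - 1*(-1536)) - 1641)*(4*(56 - 1*49)/55 - 477) = ((-2351 + 1536) - 1641)*(4*(1/55)*(56 - 49) - 477) = (-815 - 1641)*(4*(1/55)*7 - 477) = -2456*(28/55 - 477) = -2456*(-26207/55) = 64364392/55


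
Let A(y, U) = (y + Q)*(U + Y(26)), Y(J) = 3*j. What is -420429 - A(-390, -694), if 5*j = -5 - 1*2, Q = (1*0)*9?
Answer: -692727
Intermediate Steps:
Q = 0 (Q = 0*9 = 0)
j = -7/5 (j = (-5 - 1*2)/5 = (-5 - 2)/5 = (⅕)*(-7) = -7/5 ≈ -1.4000)
Y(J) = -21/5 (Y(J) = 3*(-7/5) = -21/5)
A(y, U) = y*(-21/5 + U) (A(y, U) = (y + 0)*(U - 21/5) = y*(-21/5 + U))
-420429 - A(-390, -694) = -420429 - (-390)*(-21 + 5*(-694))/5 = -420429 - (-390)*(-21 - 3470)/5 = -420429 - (-390)*(-3491)/5 = -420429 - 1*272298 = -420429 - 272298 = -692727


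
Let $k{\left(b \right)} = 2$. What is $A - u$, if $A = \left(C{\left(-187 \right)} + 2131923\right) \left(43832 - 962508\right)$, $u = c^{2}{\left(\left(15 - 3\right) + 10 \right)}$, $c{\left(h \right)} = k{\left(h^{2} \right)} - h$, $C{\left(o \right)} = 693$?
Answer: $-1959183136816$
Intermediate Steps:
$c{\left(h \right)} = 2 - h$
$u = 400$ ($u = \left(2 - \left(\left(15 - 3\right) + 10\right)\right)^{2} = \left(2 - \left(12 + 10\right)\right)^{2} = \left(2 - 22\right)^{2} = \left(-20\right)^{2} = 400$)
$A = -1959183136416$ ($A = \left(693 + 2131923\right) \left(43832 - 962508\right) = 2132616 \left(-918676\right) = -1959183136416$)
$A - u = -1959183136416 - 400 = -1959183136816$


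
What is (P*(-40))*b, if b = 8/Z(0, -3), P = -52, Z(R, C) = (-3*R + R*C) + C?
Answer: -16640/3 ≈ -5546.7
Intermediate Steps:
Z(R, C) = C - 3*R + C*R (Z(R, C) = (-3*R + C*R) + C = C - 3*R + C*R)
b = -8/3 (b = 8/(-3 - 3*0 - 3*0) = 8/(-3 + 0 + 0) = 8/(-3) = 8*(-1/3) = -8/3 ≈ -2.6667)
(P*(-40))*b = -52*(-40)*(-8/3) = 2080*(-8/3) = -16640/3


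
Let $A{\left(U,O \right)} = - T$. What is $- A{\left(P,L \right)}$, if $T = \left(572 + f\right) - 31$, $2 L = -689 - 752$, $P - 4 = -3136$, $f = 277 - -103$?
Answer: $921$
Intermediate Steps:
$f = 380$ ($f = 277 + 103 = 380$)
$P = -3132$ ($P = 4 - 3136 = -3132$)
$L = - \frac{1441}{2}$ ($L = \frac{-689 - 752}{2} = \frac{1}{2} \left(-1441\right) = - \frac{1441}{2} \approx -720.5$)
$T = 921$ ($T = \left(572 + 380\right) - 31 = 952 - 31 = 921$)
$A{\left(U,O \right)} = -921$ ($A{\left(U,O \right)} = \left(-1\right) 921 = -921$)
$- A{\left(P,L \right)} = \left(-1\right) \left(-921\right) = 921$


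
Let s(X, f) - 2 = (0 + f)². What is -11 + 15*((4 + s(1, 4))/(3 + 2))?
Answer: 55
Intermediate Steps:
s(X, f) = 2 + f² (s(X, f) = 2 + (0 + f)² = 2 + f²)
-11 + 15*((4 + s(1, 4))/(3 + 2)) = -11 + 15*((4 + (2 + 4²))/(3 + 2)) = -11 + 15*((4 + (2 + 16))/5) = -11 + 15*((4 + 18)*(⅕)) = -11 + 15*(22*(⅕)) = -11 + 15*(22/5) = -11 + 66 = 55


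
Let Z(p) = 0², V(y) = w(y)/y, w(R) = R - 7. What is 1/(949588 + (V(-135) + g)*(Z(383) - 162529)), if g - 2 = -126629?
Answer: 135/2778480672467 ≈ 4.8588e-11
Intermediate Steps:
g = -126627 (g = 2 - 126629 = -126627)
w(R) = -7 + R
V(y) = (-7 + y)/y
Z(p) = 0
1/(949588 + (V(-135) + g)*(Z(383) - 162529)) = 1/(949588 + ((-7 - 135)/(-135) - 126627)*(0 - 162529)) = 1/(949588 + (-1/135*(-142) - 126627)*(-162529)) = 1/(949588 + (142/135 - 126627)*(-162529)) = 1/(949588 - 17094503/135*(-162529)) = 1/(949588 + 2778352478087/135) = 1/(2778480672467/135) = 135/2778480672467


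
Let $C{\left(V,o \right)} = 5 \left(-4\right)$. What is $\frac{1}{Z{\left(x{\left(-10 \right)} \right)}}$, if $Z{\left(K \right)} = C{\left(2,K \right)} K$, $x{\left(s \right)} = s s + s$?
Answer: $- \frac{1}{1800} \approx -0.00055556$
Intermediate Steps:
$C{\left(V,o \right)} = -20$
$x{\left(s \right)} = s + s^{2}$ ($x{\left(s \right)} = s^{2} + s = s + s^{2}$)
$Z{\left(K \right)} = - 20 K$
$\frac{1}{Z{\left(x{\left(-10 \right)} \right)}} = \frac{1}{\left(-20\right) \left(- 10 \left(1 - 10\right)\right)} = \frac{1}{\left(-20\right) \left(\left(-10\right) \left(-9\right)\right)} = \frac{1}{\left(-20\right) 90} = \frac{1}{-1800} = - \frac{1}{1800}$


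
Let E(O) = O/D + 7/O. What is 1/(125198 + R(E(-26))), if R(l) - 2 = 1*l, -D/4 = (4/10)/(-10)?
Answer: 13/1625484 ≈ 7.9976e-6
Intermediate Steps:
D = 4/25 (D = -4*4/10/(-10) = -4*4*(⅒)*(-1)/10 = -8*(-1)/(5*10) = -4*(-1/25) = 4/25 ≈ 0.16000)
E(O) = 7/O + 25*O/4 (E(O) = O/(4/25) + 7/O = O*(25/4) + 7/O = 25*O/4 + 7/O = 7/O + 25*O/4)
R(l) = 2 + l (R(l) = 2 + 1*l = 2 + l)
1/(125198 + R(E(-26))) = 1/(125198 + (2 + (7/(-26) + (25/4)*(-26)))) = 1/(125198 + (2 + (7*(-1/26) - 325/2))) = 1/(125198 + (2 + (-7/26 - 325/2))) = 1/(125198 + (2 - 2116/13)) = 1/(125198 - 2090/13) = 1/(1625484/13) = 13/1625484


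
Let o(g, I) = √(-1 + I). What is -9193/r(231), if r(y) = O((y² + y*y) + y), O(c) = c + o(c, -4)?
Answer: -983218929/11438944214 + 9193*I*√5/11438944214 ≈ -0.085954 + 1.797e-6*I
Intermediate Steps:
O(c) = c + I*√5 (O(c) = c + √(-1 - 4) = c + √(-5) = c + I*√5)
r(y) = y + 2*y² + I*√5 (r(y) = ((y² + y*y) + y) + I*√5 = ((y² + y²) + y) + I*√5 = (2*y² + y) + I*√5 = (y + 2*y²) + I*√5 = y + 2*y² + I*√5)
-9193/r(231) = -9193/(I*√5 + 231*(1 + 2*231)) = -9193/(I*√5 + 231*(1 + 462)) = -9193/(I*√5 + 231*463) = -9193/(I*√5 + 106953) = -9193/(106953 + I*√5)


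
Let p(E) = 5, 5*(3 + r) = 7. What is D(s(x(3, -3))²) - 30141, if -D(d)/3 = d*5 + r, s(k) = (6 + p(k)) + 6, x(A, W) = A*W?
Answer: -172356/5 ≈ -34471.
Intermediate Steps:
r = -8/5 (r = -3 + (⅕)*7 = -3 + 7/5 = -8/5 ≈ -1.6000)
s(k) = 17 (s(k) = (6 + 5) + 6 = 11 + 6 = 17)
D(d) = 24/5 - 15*d (D(d) = -3*(d*5 - 8/5) = -3*(5*d - 8/5) = -3*(-8/5 + 5*d) = 24/5 - 15*d)
D(s(x(3, -3))²) - 30141 = (24/5 - 15*17²) - 30141 = (24/5 - 15*289) - 30141 = (24/5 - 4335) - 30141 = -21651/5 - 30141 = -172356/5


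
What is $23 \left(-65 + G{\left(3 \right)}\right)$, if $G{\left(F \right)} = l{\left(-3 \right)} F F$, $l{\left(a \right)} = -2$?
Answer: $-1909$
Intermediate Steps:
$G{\left(F \right)} = - 2 F^{2}$ ($G{\left(F \right)} = - 2 F F = - 2 F^{2}$)
$23 \left(-65 + G{\left(3 \right)}\right) = 23 \left(-65 - 2 \cdot 3^{2}\right) = 23 \left(-65 - 18\right) = 23 \left(-83\right) = -1909$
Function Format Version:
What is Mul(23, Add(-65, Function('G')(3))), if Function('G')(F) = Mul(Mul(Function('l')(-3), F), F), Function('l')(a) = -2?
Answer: -1909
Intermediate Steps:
Function('G')(F) = Mul(-2, Pow(F, 2)) (Function('G')(F) = Mul(Mul(-2, F), F) = Mul(-2, Pow(F, 2)))
Mul(23, Add(-65, Function('G')(3))) = Mul(23, Add(-65, Mul(-2, Pow(3, 2)))) = Mul(23, Add(-65, Mul(-2, 9))) = Mul(23, Add(-65, -18)) = Mul(23, -83) = -1909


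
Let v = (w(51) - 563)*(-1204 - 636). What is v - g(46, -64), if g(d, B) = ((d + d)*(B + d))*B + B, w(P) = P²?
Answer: -3855840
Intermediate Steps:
g(d, B) = B + 2*B*d*(B + d) (g(d, B) = ((2*d)*(B + d))*B + B = (2*d*(B + d))*B + B = 2*B*d*(B + d) + B = B + 2*B*d*(B + d))
v = -3749920 (v = (51² - 563)*(-1204 - 636) = (2601 - 563)*(-1840) = 2038*(-1840) = -3749920)
v - g(46, -64) = -3749920 - (-64)*(1 + 2*46² + 2*(-64)*46) = -3749920 - (-64)*(1 + 2*2116 - 5888) = -3749920 - (-64)*(1 + 4232 - 5888) = -3749920 - (-64)*(-1655) = -3749920 - 1*105920 = -3749920 - 105920 = -3855840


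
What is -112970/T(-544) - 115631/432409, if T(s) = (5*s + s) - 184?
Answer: 24225274521/745473116 ≈ 32.497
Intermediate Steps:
T(s) = -184 + 6*s (T(s) = 6*s - 184 = -184 + 6*s)
-112970/T(-544) - 115631/432409 = -112970/(-184 + 6*(-544)) - 115631/432409 = -112970/(-184 - 3264) - 115631*1/432409 = -112970/(-3448) - 115631/432409 = -112970*(-1/3448) - 115631/432409 = 56485/1724 - 115631/432409 = 24225274521/745473116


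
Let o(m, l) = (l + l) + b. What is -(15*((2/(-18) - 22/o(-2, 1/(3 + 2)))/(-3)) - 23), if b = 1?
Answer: -3536/63 ≈ -56.127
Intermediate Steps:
o(m, l) = 1 + 2*l (o(m, l) = (l + l) + 1 = 2*l + 1 = 1 + 2*l)
-(15*((2/(-18) - 22/o(-2, 1/(3 + 2)))/(-3)) - 23) = -(15*((2/(-18) - 22/(1 + 2/(3 + 2)))/(-3)) - 23) = -(15*((2*(-1/18) - 22/(1 + 2/5))*(-⅓)) - 23) = -(15*((-⅑ - 22/(1 + 2*(⅕)))*(-⅓)) - 23) = -(15*((-⅑ - 22/(1 + ⅖))*(-⅓)) - 23) = -(15*((-⅑ - 22/7/5)*(-⅓)) - 23) = -(15*((-⅑ - 22*5/7)*(-⅓)) - 23) = -(15*((-⅑ - 110/7)*(-⅓)) - 23) = -(15*(-997/63*(-⅓)) - 23) = -(15*(997/189) - 23) = -(4985/63 - 23) = -1*3536/63 = -3536/63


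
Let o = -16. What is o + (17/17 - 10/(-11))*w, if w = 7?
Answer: -29/11 ≈ -2.6364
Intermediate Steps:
o + (17/17 - 10/(-11))*w = -16 + (17/17 - 10/(-11))*7 = -16 + (17*(1/17) - 10*(-1/11))*7 = -16 + (1 + 10/11)*7 = -16 + (21/11)*7 = -16 + 147/11 = -29/11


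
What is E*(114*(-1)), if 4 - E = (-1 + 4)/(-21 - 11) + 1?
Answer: -5643/16 ≈ -352.69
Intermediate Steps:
E = 99/32 (E = 4 - ((-1 + 4)/(-21 - 11) + 1) = 4 - (3/(-32) + 1) = 4 - (3*(-1/32) + 1) = 4 - (-3/32 + 1) = 4 - 1*29/32 = 4 - 29/32 = 99/32 ≈ 3.0938)
E*(114*(-1)) = 99*(114*(-1))/32 = (99/32)*(-114) = -5643/16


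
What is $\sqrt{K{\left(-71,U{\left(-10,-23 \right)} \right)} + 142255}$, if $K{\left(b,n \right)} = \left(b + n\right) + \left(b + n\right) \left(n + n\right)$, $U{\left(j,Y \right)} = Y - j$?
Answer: $\sqrt{144355} \approx 379.94$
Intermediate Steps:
$K{\left(b,n \right)} = b + n + 2 n \left(b + n\right)$ ($K{\left(b,n \right)} = \left(b + n\right) + \left(b + n\right) 2 n = \left(b + n\right) + 2 n \left(b + n\right) = b + n + 2 n \left(b + n\right)$)
$\sqrt{K{\left(-71,U{\left(-10,-23 \right)} \right)} + 142255} = \sqrt{\left(-71 - 13 + 2 \left(-23 - -10\right)^{2} + 2 \left(-71\right) \left(-23 - -10\right)\right) + 142255} = \sqrt{\left(-71 + \left(-23 + 10\right) + 2 \left(-23 + 10\right)^{2} + 2 \left(-71\right) \left(-23 + 10\right)\right) + 142255} = \sqrt{\left(-71 - 13 + 2 \left(-13\right)^{2} + 2 \left(-71\right) \left(-13\right)\right) + 142255} = \sqrt{\left(-71 - 13 + 2 \cdot 169 + 1846\right) + 142255} = \sqrt{\left(-71 - 13 + 338 + 1846\right) + 142255} = \sqrt{2100 + 142255} = \sqrt{144355}$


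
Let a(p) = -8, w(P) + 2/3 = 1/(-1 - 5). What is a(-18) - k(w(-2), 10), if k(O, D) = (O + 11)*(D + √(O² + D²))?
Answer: -329/3 - 305*√145/36 ≈ -211.69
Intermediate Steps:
w(P) = -⅚ (w(P) = -⅔ + 1/(-1 - 5) = -⅔ + 1/(-6) = -⅔ - ⅙ = -⅚)
k(O, D) = (11 + O)*(D + √(D² + O²))
a(-18) - k(w(-2), 10) = -8 - (11*10 + 11*√(10² + (-⅚)²) + 10*(-⅚) - 5*√(10² + (-⅚)²)/6) = -8 - (110 + 11*√(100 + 25/36) - 25/3 - 5*√(100 + 25/36)/6) = -8 - (110 + 11*√(3625/36) - 25/3 - 25*√145/36) = -8 - (110 + 11*(5*√145/6) - 25/3 - 25*√145/36) = -8 - (110 + 55*√145/6 - 25/3 - 25*√145/36) = -8 - (305/3 + 305*√145/36) = -8 + (-305/3 - 305*√145/36) = -329/3 - 305*√145/36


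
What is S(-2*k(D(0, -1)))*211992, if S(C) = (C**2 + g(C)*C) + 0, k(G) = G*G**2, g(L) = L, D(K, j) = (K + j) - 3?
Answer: 6946553856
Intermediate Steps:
D(K, j) = -3 + K + j
k(G) = G**3
S(C) = 2*C**2 (S(C) = (C**2 + C*C) + 0 = (C**2 + C**2) + 0 = 2*C**2 + 0 = 2*C**2)
S(-2*k(D(0, -1)))*211992 = (2*(-2*(-3 + 0 - 1)**3)**2)*211992 = (2*(-2*(-4)**3)**2)*211992 = (2*(-2*(-64))**2)*211992 = (2*128**2)*211992 = (2*16384)*211992 = 32768*211992 = 6946553856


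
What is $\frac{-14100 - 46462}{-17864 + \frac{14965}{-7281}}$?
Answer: $\frac{440951922}{130082749} \approx 3.3898$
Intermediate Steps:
$\frac{-14100 - 46462}{-17864 + \frac{14965}{-7281}} = - \frac{60562}{-17864 + 14965 \left(- \frac{1}{7281}\right)} = - \frac{60562}{-17864 - \frac{14965}{7281}} = - \frac{60562}{- \frac{130082749}{7281}} = \left(-60562\right) \left(- \frac{7281}{130082749}\right) = \frac{440951922}{130082749}$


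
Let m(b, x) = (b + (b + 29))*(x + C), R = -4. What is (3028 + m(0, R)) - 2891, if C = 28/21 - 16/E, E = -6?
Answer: 137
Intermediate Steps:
C = 4 (C = 28/21 - 16/(-6) = 28*(1/21) - 16*(-⅙) = 4/3 + 8/3 = 4)
m(b, x) = (4 + x)*(29 + 2*b) (m(b, x) = (b + (b + 29))*(x + 4) = (b + (29 + b))*(4 + x) = (29 + 2*b)*(4 + x) = (4 + x)*(29 + 2*b))
(3028 + m(0, R)) - 2891 = (3028 + (116 + 8*0 + 29*(-4) + 2*0*(-4))) - 2891 = (3028 + (116 + 0 - 116 + 0)) - 2891 = (3028 + 0) - 2891 = 3028 - 2891 = 137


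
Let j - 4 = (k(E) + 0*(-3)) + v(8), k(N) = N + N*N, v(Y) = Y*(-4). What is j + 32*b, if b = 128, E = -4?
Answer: 4080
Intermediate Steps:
v(Y) = -4*Y
k(N) = N + N²
j = -16 (j = 4 + ((-4*(1 - 4) + 0*(-3)) - 4*8) = 4 + ((-4*(-3) + 0) - 32) = 4 + ((12 + 0) - 32) = 4 + (12 - 32) = 4 - 20 = -16)
j + 32*b = -16 + 32*128 = -16 + 4096 = 4080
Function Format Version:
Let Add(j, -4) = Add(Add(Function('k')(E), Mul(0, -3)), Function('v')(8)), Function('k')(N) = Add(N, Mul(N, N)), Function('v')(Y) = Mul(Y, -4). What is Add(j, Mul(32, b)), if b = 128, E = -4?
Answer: 4080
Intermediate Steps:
Function('v')(Y) = Mul(-4, Y)
Function('k')(N) = Add(N, Pow(N, 2))
j = -16 (j = Add(4, Add(Add(Mul(-4, Add(1, -4)), Mul(0, -3)), Mul(-4, 8))) = Add(4, Add(Add(Mul(-4, -3), 0), -32)) = Add(4, Add(Add(12, 0), -32)) = Add(4, Add(12, -32)) = Add(4, -20) = -16)
Add(j, Mul(32, b)) = Add(-16, Mul(32, 128)) = Add(-16, 4096) = 4080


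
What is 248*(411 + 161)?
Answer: 141856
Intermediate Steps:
248*(411 + 161) = 248*572 = 141856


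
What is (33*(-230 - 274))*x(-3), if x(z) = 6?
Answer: -99792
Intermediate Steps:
(33*(-230 - 274))*x(-3) = (33*(-230 - 274))*6 = (33*(-504))*6 = -16632*6 = -99792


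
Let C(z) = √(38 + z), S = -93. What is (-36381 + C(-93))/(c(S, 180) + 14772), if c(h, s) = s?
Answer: -12127/4984 + I*√55/14952 ≈ -2.4332 + 0.000496*I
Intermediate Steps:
(-36381 + C(-93))/(c(S, 180) + 14772) = (-36381 + √(38 - 93))/(180 + 14772) = (-36381 + √(-55))/14952 = (-36381 + I*√55)*(1/14952) = -12127/4984 + I*√55/14952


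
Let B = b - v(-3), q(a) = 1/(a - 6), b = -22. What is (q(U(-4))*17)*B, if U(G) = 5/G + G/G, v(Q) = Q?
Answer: 1292/25 ≈ 51.680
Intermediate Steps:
U(G) = 1 + 5/G (U(G) = 5/G + 1 = 1 + 5/G)
q(a) = 1/(-6 + a)
B = -19 (B = -22 - 1*(-3) = -22 + 3 = -19)
(q(U(-4))*17)*B = (17/(-6 + (5 - 4)/(-4)))*(-19) = (17/(-6 - ¼*1))*(-19) = (17/(-6 - ¼))*(-19) = (17/(-25/4))*(-19) = -4/25*17*(-19) = -68/25*(-19) = 1292/25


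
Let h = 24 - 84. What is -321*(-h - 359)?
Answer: 95979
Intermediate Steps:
h = -60
-321*(-h - 359) = -321*(-1*(-60) - 359) = -321*(60 - 359) = -321*(-299) = 95979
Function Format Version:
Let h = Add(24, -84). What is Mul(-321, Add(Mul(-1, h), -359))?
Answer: 95979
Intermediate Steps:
h = -60
Mul(-321, Add(Mul(-1, h), -359)) = Mul(-321, Add(Mul(-1, -60), -359)) = Mul(-321, Add(60, -359)) = Mul(-321, -299) = 95979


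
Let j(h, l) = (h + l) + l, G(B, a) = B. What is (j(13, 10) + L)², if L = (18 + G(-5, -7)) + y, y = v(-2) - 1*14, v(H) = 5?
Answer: 1369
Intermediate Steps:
j(h, l) = h + 2*l
y = -9 (y = 5 - 1*14 = 5 - 14 = -9)
L = 4 (L = (18 - 5) - 9 = 13 - 9 = 4)
(j(13, 10) + L)² = ((13 + 2*10) + 4)² = ((13 + 20) + 4)² = (33 + 4)² = 37² = 1369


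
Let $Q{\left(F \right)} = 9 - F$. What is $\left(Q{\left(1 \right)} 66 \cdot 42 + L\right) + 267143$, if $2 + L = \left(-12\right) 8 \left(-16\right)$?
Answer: $290853$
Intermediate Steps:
$L = 1534$ ($L = -2 + \left(-12\right) 8 \left(-16\right) = -2 - -1536 = -2 + 1536 = 1534$)
$\left(Q{\left(1 \right)} 66 \cdot 42 + L\right) + 267143 = \left(\left(9 - 1\right) 66 \cdot 42 + 1534\right) + 267143 = \left(8 \cdot 66 \cdot 42 + 1534\right) + 267143 = \left(528 \cdot 42 + 1534\right) + 267143 = \left(22176 + 1534\right) + 267143 = 23710 + 267143 = 290853$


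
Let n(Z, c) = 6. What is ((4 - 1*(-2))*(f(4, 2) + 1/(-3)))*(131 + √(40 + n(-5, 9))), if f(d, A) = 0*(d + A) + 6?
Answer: 4454 + 34*√46 ≈ 4684.6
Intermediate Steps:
f(d, A) = 6 (f(d, A) = 0*(A + d) + 6 = 0 + 6 = 6)
((4 - 1*(-2))*(f(4, 2) + 1/(-3)))*(131 + √(40 + n(-5, 9))) = ((4 - 1*(-2))*(6 + 1/(-3)))*(131 + √(40 + 6)) = ((4 + 2)*(6 - ⅓))*(131 + √46) = (6*(17/3))*(131 + √46) = 34*(131 + √46) = 4454 + 34*√46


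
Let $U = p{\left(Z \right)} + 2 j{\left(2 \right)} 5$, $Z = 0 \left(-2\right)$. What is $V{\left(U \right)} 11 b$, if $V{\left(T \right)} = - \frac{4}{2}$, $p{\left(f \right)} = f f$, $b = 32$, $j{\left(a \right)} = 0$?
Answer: $-704$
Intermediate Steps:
$Z = 0$
$p{\left(f \right)} = f^{2}$
$U = 0$ ($U = 0^{2} + 2 \cdot 0 \cdot 5 = 0 + 2 \cdot 0 = 0 + 0 = 0$)
$V{\left(T \right)} = -2$ ($V{\left(T \right)} = \left(-4\right) \frac{1}{2} = -2$)
$V{\left(U \right)} 11 b = \left(-2\right) 11 \cdot 32 = \left(-22\right) 32 = -704$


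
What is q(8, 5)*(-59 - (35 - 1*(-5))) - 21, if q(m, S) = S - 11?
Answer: 573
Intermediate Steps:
q(m, S) = -11 + S
q(8, 5)*(-59 - (35 - 1*(-5))) - 21 = (-11 + 5)*(-59 - (35 - 1*(-5))) - 21 = -6*(-59 - (35 + 5)) - 21 = -6*(-59 - 1*40) - 21 = -6*(-59 - 40) - 21 = -6*(-99) - 21 = 594 - 21 = 573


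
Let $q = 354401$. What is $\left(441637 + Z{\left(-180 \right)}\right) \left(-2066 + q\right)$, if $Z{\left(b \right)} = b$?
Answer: $155540752095$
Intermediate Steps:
$\left(441637 + Z{\left(-180 \right)}\right) \left(-2066 + q\right) = \left(441637 - 180\right) \left(-2066 + 354401\right) = 441457 \cdot 352335 = 155540752095$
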